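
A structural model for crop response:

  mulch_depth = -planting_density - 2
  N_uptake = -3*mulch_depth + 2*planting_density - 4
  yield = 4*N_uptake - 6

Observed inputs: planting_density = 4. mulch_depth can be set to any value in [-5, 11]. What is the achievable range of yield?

-122 to 70

Intervening on mulch_depth fixes its value directly, overriding its dependence on planting_density.
Substituting into the N_uptake equation gives N_uptake = -3*mulch_depth + 4.
yield becomes -12*mulch_depth + 10.
Linear in mulch_depth, so extremes are at the endpoints: mulch_depth = -5 gives yield = 70; mulch_depth = 11 gives yield = -122.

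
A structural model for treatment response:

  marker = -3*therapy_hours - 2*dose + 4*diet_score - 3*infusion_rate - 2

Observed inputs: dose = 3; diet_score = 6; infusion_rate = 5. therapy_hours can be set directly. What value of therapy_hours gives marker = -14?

therapy_hours = 5

Substituting into the marker equation gives marker = -3*therapy_hours + 1.
Solve -3*therapy_hours + 1 = -14: therapy_hours = (-14 - 1) / -3 = 5.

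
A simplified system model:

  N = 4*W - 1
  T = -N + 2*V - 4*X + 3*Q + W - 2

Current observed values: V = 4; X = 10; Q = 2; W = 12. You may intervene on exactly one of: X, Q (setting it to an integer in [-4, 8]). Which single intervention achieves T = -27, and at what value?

set X = 1

Intervening on X: with other inputs at their observed values, T = -4*X - 23. Solving for -27 gives X = 1, within [-4, 8].
Intervening on Q: T = 3*Q - 69. Reaching -27 requires Q = 14, outside [-4, 8].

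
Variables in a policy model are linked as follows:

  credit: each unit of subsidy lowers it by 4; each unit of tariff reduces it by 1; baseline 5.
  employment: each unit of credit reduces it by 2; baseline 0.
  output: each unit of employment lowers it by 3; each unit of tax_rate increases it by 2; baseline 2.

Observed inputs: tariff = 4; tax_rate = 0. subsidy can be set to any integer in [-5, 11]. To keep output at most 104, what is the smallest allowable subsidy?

Substituting into the credit equation gives credit = -4*subsidy + 1.
So employment = 8*subsidy - 2.
Substituting into the output equation gives output = -24*subsidy + 8.
Require -24*subsidy + 8 ≤ 104, so subsidy ≥ -4.
The smallest integer in [-5, 11] satisfying this is -4.

subsidy = -4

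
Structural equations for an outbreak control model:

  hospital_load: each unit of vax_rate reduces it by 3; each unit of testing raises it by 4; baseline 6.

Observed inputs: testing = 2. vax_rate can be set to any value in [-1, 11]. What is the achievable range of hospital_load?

-19 to 17

Substituting into the hospital_load equation gives hospital_load = -3*vax_rate + 14.
Linear in vax_rate, so extremes are at the endpoints: vax_rate = -1 gives hospital_load = 17; vax_rate = 11 gives hospital_load = -19.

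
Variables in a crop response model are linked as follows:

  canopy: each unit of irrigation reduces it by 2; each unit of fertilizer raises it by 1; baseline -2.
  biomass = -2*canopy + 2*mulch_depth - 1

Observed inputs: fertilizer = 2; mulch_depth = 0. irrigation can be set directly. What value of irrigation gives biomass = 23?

Substituting into the canopy equation gives canopy = -2*irrigation.
Substituting into the biomass equation gives biomass = 4*irrigation - 1.
Solve 4*irrigation - 1 = 23: irrigation = (23 + 1) / 4 = 6.

irrigation = 6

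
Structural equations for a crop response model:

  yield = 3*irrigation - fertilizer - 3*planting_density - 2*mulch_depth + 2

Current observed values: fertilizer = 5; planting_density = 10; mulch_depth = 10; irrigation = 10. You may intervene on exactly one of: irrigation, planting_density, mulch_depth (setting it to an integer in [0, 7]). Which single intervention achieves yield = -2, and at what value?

set planting_density = 3

Intervening on irrigation: yield = 3*irrigation - 53. Reaching -2 requires irrigation = 17, outside [0, 7].
Intervening on planting_density: with other inputs at their observed values, yield = -3*planting_density + 7. Solving for -2 gives planting_density = 3, within [0, 7].
Intervening on mulch_depth: yield = -2*mulch_depth - 3. Reaching -2 requires mulch_depth = -1/2, not an integer.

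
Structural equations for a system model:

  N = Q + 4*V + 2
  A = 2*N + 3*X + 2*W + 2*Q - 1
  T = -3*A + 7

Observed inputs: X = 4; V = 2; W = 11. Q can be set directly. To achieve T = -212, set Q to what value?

Q = 5

Substituting into the N equation gives N = Q + 10.
This gives A = 4*Q + 53.
Substituting into the T equation gives T = -12*Q - 152.
Solve -12*Q - 152 = -212: Q = (-212 + 152) / -12 = 5.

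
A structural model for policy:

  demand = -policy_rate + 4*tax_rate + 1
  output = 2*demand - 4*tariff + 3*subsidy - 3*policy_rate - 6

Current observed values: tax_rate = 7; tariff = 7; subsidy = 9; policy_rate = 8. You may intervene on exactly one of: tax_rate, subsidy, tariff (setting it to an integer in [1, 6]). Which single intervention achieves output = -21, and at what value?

set tax_rate = 3

Intervening on tax_rate: with other inputs at their observed values, output = 8*tax_rate - 45. Solving for -21 gives tax_rate = 3, within [1, 6].
Intervening on subsidy: output = 3*subsidy - 16. Reaching -21 requires subsidy = -5/3, not an integer.
Intervening on tariff: output = -4*tariff + 39. Reaching -21 requires tariff = 15, outside [1, 6].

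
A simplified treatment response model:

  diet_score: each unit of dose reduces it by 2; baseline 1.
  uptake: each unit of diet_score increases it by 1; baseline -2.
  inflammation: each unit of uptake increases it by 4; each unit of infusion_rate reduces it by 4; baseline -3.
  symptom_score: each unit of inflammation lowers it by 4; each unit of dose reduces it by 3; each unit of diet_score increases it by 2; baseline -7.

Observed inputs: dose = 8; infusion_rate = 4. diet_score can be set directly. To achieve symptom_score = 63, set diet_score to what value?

Intervening on diet_score fixes its value directly, overriding its dependence on dose.
Substituting into the inflammation equation gives inflammation = 4*diet_score - 27.
symptom_score becomes -14*diet_score + 77.
Solve -14*diet_score + 77 = 63: diet_score = (63 - 77) / -14 = 1.

diet_score = 1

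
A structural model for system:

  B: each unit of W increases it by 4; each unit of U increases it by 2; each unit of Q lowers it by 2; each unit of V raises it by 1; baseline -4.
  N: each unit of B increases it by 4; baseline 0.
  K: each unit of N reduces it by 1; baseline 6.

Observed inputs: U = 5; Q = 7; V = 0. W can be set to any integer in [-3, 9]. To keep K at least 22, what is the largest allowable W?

Substituting into the B equation gives B = 4*W - 8.
Substituting into the N equation gives N = 16*W - 32.
Substituting into the K equation gives K = -16*W + 38.
Require -16*W + 38 ≥ 22, so W ≤ 1.
The largest integer in [-3, 9] satisfying this is 1.

W = 1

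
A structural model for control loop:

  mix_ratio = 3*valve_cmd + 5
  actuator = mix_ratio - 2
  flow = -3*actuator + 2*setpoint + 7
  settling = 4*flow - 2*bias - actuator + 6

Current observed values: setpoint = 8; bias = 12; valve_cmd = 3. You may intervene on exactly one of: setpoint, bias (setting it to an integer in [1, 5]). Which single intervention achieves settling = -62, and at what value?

Intervening on setpoint: settling = 8*setpoint - 146. Reaching -62 requires setpoint = 21/2, not an integer.
Intervening on bias: with other inputs at their observed values, settling = -2*bias - 58. Solving for -62 gives bias = 2, within [1, 5].

set bias = 2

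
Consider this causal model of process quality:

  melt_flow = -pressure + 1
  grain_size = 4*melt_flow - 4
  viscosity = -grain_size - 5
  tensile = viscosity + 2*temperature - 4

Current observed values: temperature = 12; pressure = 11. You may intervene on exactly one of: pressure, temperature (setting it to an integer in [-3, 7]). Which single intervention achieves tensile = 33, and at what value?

Intervening on pressure: tensile = 4*pressure + 15. Reaching 33 requires pressure = 9/2, not an integer.
Intervening on temperature: with other inputs at their observed values, tensile = 2*temperature + 35. Solving for 33 gives temperature = -1, within [-3, 7].

set temperature = -1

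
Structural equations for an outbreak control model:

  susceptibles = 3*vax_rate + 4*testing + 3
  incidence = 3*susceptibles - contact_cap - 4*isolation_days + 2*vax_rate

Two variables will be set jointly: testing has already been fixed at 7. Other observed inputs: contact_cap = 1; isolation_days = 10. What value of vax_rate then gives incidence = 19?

vax_rate = -3

With testing held at 7:
Substituting into the susceptibles equation gives susceptibles = 3*vax_rate + 31.
incidence becomes 11*vax_rate + 52.
Solve 11*vax_rate + 52 = 19: vax_rate = (19 - 52) / 11 = -3.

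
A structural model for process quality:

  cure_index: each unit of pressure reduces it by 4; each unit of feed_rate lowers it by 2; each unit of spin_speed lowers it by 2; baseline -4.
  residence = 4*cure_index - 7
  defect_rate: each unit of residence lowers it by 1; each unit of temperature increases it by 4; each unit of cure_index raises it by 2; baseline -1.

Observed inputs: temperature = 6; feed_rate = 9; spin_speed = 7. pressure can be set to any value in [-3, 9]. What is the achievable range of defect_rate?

78 to 174

Substituting into the cure_index equation gives cure_index = -4*pressure - 36.
This gives residence = -16*pressure - 151.
So defect_rate = 8*pressure + 102.
Linear in pressure, so extremes are at the endpoints: pressure = -3 gives defect_rate = 78; pressure = 9 gives defect_rate = 174.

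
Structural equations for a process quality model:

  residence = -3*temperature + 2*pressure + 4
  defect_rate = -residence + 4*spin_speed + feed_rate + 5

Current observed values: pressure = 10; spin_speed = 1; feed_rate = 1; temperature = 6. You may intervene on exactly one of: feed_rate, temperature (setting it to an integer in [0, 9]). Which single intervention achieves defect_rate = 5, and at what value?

set feed_rate = 2

Intervening on feed_rate: with other inputs at their observed values, defect_rate = feed_rate + 3. Solving for 5 gives feed_rate = 2, within [0, 9].
Intervening on temperature: defect_rate = 3*temperature - 14. Reaching 5 requires temperature = 19/3, not an integer.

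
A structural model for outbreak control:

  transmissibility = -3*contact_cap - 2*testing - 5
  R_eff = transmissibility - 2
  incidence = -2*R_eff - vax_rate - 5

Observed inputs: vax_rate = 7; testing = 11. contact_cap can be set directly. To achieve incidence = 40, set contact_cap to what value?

contact_cap = -1

Substituting into the transmissibility equation gives transmissibility = -3*contact_cap - 27.
So R_eff = -3*contact_cap - 29.
Substituting into the incidence equation gives incidence = 6*contact_cap + 46.
Solve 6*contact_cap + 46 = 40: contact_cap = (40 - 46) / 6 = -1.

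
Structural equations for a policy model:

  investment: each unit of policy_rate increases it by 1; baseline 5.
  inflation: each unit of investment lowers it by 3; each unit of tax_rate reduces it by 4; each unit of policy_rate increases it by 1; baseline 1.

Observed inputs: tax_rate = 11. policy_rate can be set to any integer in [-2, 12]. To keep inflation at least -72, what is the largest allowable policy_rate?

policy_rate = 7

Substituting into the inflation equation gives inflation = -2*policy_rate - 58.
Require -2*policy_rate - 58 ≥ -72, so policy_rate ≤ 7.
The largest integer in [-2, 12] satisfying this is 7.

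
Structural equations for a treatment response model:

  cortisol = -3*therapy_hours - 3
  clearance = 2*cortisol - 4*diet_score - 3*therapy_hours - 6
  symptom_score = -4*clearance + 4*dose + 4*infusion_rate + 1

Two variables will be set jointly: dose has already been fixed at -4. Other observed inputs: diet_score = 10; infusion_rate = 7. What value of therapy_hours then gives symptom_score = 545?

therapy_hours = 9

With dose held at -4:
Substituting into the clearance equation gives clearance = -9*therapy_hours - 52.
Substituting into the symptom_score equation gives symptom_score = 36*therapy_hours + 221.
Solve 36*therapy_hours + 221 = 545: therapy_hours = (545 - 221) / 36 = 9.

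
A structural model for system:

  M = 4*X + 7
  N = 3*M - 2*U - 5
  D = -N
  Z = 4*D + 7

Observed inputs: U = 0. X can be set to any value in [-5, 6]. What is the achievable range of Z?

Substituting into the N equation gives N = 12*X + 16.
Substituting into the D equation gives D = -12*X - 16.
Substituting into the Z equation gives Z = -48*X - 57.
Linear in X, so extremes are at the endpoints: X = -5 gives Z = 183; X = 6 gives Z = -345.

-345 to 183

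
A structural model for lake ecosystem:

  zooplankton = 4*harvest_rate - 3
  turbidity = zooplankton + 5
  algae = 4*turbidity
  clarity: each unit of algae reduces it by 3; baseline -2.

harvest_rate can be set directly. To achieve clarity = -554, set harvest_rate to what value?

harvest_rate = 11

Substituting into the turbidity equation gives turbidity = 4*harvest_rate + 2.
Substituting into the algae equation gives algae = 16*harvest_rate + 8.
clarity becomes -48*harvest_rate - 26.
Solve -48*harvest_rate - 26 = -554: harvest_rate = (-554 + 26) / -48 = 11.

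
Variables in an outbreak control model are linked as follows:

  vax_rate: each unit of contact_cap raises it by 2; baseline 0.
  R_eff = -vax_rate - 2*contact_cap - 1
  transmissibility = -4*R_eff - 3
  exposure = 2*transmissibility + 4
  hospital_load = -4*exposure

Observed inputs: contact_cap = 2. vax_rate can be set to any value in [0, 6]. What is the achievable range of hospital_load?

-344 to -152

Intervening on vax_rate fixes its value directly, overriding its dependence on contact_cap.
Substituting into the R_eff equation gives R_eff = -vax_rate - 5.
Substituting into the transmissibility equation gives transmissibility = 4*vax_rate + 17.
This gives exposure = 8*vax_rate + 38.
Substituting into the hospital_load equation gives hospital_load = -32*vax_rate - 152.
Linear in vax_rate, so extremes are at the endpoints: vax_rate = 0 gives hospital_load = -152; vax_rate = 6 gives hospital_load = -344.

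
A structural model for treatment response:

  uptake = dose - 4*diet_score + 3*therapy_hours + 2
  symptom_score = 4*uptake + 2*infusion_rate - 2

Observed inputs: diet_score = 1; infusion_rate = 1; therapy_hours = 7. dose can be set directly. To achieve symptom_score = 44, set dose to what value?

dose = -8

Substituting into the uptake equation gives uptake = dose + 19.
Substituting into the symptom_score equation gives symptom_score = 4*dose + 76.
Solve 4*dose + 76 = 44: dose = (44 - 76) / 4 = -8.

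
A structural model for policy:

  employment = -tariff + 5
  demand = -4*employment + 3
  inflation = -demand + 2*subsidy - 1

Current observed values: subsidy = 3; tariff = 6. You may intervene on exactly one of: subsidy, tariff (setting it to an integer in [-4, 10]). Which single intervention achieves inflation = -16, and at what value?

Intervening on subsidy: with other inputs at their observed values, inflation = 2*subsidy - 8. Solving for -16 gives subsidy = -4, within [-4, 10].
Intervening on tariff: inflation = -4*tariff + 22. Reaching -16 requires tariff = 19/2, not an integer.

set subsidy = -4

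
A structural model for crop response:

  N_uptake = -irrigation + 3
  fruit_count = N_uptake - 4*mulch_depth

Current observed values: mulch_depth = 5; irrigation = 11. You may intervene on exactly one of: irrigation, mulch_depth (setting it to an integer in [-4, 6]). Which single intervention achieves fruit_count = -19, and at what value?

set irrigation = 2

Intervening on irrigation: with other inputs at their observed values, fruit_count = -irrigation - 17. Solving for -19 gives irrigation = 2, within [-4, 6].
Intervening on mulch_depth: fruit_count = -4*mulch_depth - 8. Reaching -19 requires mulch_depth = 11/4, not an integer.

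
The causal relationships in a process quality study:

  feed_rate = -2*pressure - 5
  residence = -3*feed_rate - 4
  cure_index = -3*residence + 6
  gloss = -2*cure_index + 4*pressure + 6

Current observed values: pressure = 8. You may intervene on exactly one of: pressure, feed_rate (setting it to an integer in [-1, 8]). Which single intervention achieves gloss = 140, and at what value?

set pressure = 2

Intervening on pressure: with other inputs at their observed values, gloss = 40*pressure + 60. Solving for 140 gives pressure = 2, within [-1, 8].
Intervening on feed_rate: gloss = -18*feed_rate + 2. Reaching 140 requires feed_rate = -23/3, not an integer.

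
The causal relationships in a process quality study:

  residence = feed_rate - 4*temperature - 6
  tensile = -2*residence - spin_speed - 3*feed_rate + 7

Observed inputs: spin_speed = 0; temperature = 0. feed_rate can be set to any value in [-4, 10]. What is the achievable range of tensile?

-31 to 39

Substituting into the residence equation gives residence = feed_rate - 6.
So tensile = -5*feed_rate + 19.
Linear in feed_rate, so extremes are at the endpoints: feed_rate = -4 gives tensile = 39; feed_rate = 10 gives tensile = -31.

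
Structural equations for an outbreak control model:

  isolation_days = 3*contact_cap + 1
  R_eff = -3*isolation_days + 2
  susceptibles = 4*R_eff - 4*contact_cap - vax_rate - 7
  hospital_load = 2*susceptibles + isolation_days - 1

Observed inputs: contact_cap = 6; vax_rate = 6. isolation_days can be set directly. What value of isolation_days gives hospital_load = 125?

Intervening on isolation_days fixes its value directly, overriding its dependence on contact_cap.
Substituting into the susceptibles equation gives susceptibles = -12*isolation_days - 29.
hospital_load becomes -23*isolation_days - 59.
Solve -23*isolation_days - 59 = 125: isolation_days = (125 + 59) / -23 = -8.

isolation_days = -8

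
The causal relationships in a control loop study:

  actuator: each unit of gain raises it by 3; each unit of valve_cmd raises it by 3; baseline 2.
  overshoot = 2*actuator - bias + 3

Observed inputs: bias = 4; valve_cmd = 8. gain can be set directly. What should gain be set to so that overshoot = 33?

gain = -3

Substituting into the actuator equation gives actuator = 3*gain + 26.
Substituting into the overshoot equation gives overshoot = 6*gain + 51.
Solve 6*gain + 51 = 33: gain = (33 - 51) / 6 = -3.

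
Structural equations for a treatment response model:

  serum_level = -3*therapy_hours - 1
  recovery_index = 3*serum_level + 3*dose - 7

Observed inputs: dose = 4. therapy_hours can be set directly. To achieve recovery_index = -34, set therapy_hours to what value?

Substituting into the recovery_index equation gives recovery_index = -9*therapy_hours + 2.
Solve -9*therapy_hours + 2 = -34: therapy_hours = (-34 - 2) / -9 = 4.

therapy_hours = 4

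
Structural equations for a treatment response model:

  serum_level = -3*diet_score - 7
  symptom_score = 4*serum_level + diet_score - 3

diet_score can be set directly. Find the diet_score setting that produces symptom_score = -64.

diet_score = 3

Substituting into the symptom_score equation gives symptom_score = -11*diet_score - 31.
Solve -11*diet_score - 31 = -64: diet_score = (-64 + 31) / -11 = 3.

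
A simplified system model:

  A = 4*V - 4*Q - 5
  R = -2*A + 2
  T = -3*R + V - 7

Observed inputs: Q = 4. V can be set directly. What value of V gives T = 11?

Substituting into the A equation gives A = 4*V - 21.
Substituting into the R equation gives R = -8*V + 44.
T becomes 25*V - 139.
Solve 25*V - 139 = 11: V = (11 + 139) / 25 = 6.

V = 6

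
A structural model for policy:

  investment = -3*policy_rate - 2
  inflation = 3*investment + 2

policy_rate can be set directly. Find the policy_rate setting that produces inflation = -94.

policy_rate = 10

Substituting into the inflation equation gives inflation = -9*policy_rate - 4.
Solve -9*policy_rate - 4 = -94: policy_rate = (-94 + 4) / -9 = 10.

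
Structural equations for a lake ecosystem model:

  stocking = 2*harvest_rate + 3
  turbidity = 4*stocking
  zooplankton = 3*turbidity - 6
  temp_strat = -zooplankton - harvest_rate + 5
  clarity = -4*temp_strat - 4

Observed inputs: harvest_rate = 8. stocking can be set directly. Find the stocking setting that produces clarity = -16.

stocking = 0

Intervening on stocking fixes its value directly, overriding its dependence on harvest_rate.
Substituting into the zooplankton equation gives zooplankton = 12*stocking - 6.
temp_strat becomes -12*stocking + 3.
clarity becomes 48*stocking - 16.
Solve 48*stocking - 16 = -16: stocking = (-16 + 16) / 48 = 0.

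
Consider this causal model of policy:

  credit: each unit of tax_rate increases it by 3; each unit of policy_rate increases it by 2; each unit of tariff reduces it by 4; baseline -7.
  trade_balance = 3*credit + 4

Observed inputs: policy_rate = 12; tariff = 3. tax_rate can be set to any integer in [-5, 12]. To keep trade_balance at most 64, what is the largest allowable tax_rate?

Substituting into the credit equation gives credit = 3*tax_rate + 5.
Substituting into the trade_balance equation gives trade_balance = 9*tax_rate + 19.
Require 9*tax_rate + 19 ≤ 64, so tax_rate ≤ 5.
The largest integer in [-5, 12] satisfying this is 5.

tax_rate = 5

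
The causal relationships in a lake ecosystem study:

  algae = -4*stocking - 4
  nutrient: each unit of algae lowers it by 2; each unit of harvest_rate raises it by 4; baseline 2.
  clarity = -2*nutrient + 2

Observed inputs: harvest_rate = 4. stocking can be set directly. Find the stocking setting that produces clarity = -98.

Substituting into the nutrient equation gives nutrient = 8*stocking + 26.
Substituting into the clarity equation gives clarity = -16*stocking - 50.
Solve -16*stocking - 50 = -98: stocking = (-98 + 50) / -16 = 3.

stocking = 3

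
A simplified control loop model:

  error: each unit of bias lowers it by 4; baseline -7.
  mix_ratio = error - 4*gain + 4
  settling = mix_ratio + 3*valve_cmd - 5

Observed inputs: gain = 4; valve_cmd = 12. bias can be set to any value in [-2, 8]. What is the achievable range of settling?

-20 to 20

Substituting into the mix_ratio equation gives mix_ratio = -4*bias - 19.
So settling = -4*bias + 12.
Linear in bias, so extremes are at the endpoints: bias = -2 gives settling = 20; bias = 8 gives settling = -20.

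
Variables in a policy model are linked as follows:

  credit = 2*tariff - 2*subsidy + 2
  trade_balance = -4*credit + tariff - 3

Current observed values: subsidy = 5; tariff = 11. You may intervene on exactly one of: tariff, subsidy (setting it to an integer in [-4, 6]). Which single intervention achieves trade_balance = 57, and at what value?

Intervening on tariff: with other inputs at their observed values, trade_balance = -7*tariff + 29. Solving for 57 gives tariff = -4, within [-4, 6].
Intervening on subsidy: trade_balance = 8*subsidy - 88. Reaching 57 requires subsidy = 145/8, not an integer.

set tariff = -4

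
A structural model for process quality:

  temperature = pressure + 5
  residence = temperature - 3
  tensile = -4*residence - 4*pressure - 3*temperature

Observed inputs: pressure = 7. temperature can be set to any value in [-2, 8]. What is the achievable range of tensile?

Intervening on temperature fixes its value directly, overriding its dependence on pressure.
Substituting into the tensile equation gives tensile = -7*temperature - 16.
Linear in temperature, so extremes are at the endpoints: temperature = -2 gives tensile = -2; temperature = 8 gives tensile = -72.

-72 to -2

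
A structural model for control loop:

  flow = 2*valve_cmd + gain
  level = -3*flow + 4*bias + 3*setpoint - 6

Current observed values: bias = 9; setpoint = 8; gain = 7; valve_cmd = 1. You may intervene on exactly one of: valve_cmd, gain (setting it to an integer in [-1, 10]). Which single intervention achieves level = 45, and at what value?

Intervening on valve_cmd: level = -6*valve_cmd + 33. Reaching 45 requires valve_cmd = -2, outside [-1, 10].
Intervening on gain: with other inputs at their observed values, level = -3*gain + 48. Solving for 45 gives gain = 1, within [-1, 10].

set gain = 1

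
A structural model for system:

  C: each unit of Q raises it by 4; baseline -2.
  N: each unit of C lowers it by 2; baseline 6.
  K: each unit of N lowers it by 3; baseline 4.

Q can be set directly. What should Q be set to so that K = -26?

Substituting into the N equation gives N = -8*Q + 10.
Substituting into the K equation gives K = 24*Q - 26.
Solve 24*Q - 26 = -26: Q = (-26 + 26) / 24 = 0.

Q = 0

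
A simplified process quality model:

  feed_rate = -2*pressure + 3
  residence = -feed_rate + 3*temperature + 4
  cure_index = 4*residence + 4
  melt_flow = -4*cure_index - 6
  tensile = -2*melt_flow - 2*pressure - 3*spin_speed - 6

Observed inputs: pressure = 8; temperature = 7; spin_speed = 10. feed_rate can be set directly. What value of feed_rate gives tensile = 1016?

Intervening on feed_rate fixes its value directly, overriding its dependence on pressure.
Substituting into the residence equation gives residence = -feed_rate + 25.
So cure_index = -4*feed_rate + 104.
This gives melt_flow = 16*feed_rate - 422.
tensile becomes -32*feed_rate + 792.
Solve -32*feed_rate + 792 = 1016: feed_rate = (1016 - 792) / -32 = -7.

feed_rate = -7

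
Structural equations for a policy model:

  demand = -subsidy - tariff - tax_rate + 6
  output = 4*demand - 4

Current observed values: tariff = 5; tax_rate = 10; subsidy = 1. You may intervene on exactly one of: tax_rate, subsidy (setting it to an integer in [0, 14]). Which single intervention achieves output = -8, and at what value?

set tax_rate = 1

Intervening on tax_rate: with other inputs at their observed values, output = -4*tax_rate - 4. Solving for -8 gives tax_rate = 1, within [0, 14].
Intervening on subsidy: output = -4*subsidy - 40. Reaching -8 requires subsidy = -8, outside [0, 14].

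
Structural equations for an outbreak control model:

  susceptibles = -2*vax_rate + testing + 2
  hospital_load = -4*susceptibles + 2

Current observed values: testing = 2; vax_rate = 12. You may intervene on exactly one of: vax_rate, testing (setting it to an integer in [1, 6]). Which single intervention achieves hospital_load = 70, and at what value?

Intervening on vax_rate: hospital_load = 8*vax_rate - 14. Reaching 70 requires vax_rate = 21/2, not an integer.
Intervening on testing: with other inputs at their observed values, hospital_load = -4*testing + 90. Solving for 70 gives testing = 5, within [1, 6].

set testing = 5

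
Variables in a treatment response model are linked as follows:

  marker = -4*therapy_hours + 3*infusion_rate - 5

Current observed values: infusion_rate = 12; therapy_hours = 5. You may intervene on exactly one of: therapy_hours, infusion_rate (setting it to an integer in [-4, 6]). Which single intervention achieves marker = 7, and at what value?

Intervening on therapy_hours: with other inputs at their observed values, marker = -4*therapy_hours + 31. Solving for 7 gives therapy_hours = 6, within [-4, 6].
Intervening on infusion_rate: marker = 3*infusion_rate - 25. Reaching 7 requires infusion_rate = 32/3, not an integer.

set therapy_hours = 6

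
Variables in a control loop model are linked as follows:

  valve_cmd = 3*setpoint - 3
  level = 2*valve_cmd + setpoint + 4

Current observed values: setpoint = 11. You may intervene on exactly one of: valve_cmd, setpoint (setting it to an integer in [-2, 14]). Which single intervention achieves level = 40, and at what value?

set setpoint = 6

Intervening on valve_cmd: level = 2*valve_cmd + 15. Reaching 40 requires valve_cmd = 25/2, not an integer.
Intervening on setpoint: with other inputs at their observed values, level = 7*setpoint - 2. Solving for 40 gives setpoint = 6, within [-2, 14].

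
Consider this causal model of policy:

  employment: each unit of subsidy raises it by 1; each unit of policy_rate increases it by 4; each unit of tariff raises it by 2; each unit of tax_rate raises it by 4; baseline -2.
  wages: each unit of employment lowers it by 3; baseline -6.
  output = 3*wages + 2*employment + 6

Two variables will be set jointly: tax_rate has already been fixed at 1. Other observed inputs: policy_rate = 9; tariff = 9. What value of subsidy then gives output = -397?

subsidy = -1

With tax_rate held at 1:
Substituting into the employment equation gives employment = subsidy + 56.
So wages = -3*subsidy - 174.
Substituting into the output equation gives output = -7*subsidy - 404.
Solve -7*subsidy - 404 = -397: subsidy = (-397 + 404) / -7 = -1.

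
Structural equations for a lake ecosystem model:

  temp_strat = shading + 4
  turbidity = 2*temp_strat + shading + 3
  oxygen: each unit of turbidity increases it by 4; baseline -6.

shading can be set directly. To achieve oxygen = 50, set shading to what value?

shading = 1

Substituting into the turbidity equation gives turbidity = 3*shading + 11.
This gives oxygen = 12*shading + 38.
Solve 12*shading + 38 = 50: shading = (50 - 38) / 12 = 1.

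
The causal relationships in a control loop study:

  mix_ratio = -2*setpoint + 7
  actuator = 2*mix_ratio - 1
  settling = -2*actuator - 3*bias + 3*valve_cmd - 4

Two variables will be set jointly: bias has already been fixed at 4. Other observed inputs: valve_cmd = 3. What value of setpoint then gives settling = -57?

With bias held at 4:
Substituting into the actuator equation gives actuator = -4*setpoint + 13.
settling becomes 8*setpoint - 33.
Solve 8*setpoint - 33 = -57: setpoint = (-57 + 33) / 8 = -3.

setpoint = -3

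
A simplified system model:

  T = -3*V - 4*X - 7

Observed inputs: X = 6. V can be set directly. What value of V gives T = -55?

Substituting into the T equation gives T = -3*V - 31.
Solve -3*V - 31 = -55: V = (-55 + 31) / -3 = 8.

V = 8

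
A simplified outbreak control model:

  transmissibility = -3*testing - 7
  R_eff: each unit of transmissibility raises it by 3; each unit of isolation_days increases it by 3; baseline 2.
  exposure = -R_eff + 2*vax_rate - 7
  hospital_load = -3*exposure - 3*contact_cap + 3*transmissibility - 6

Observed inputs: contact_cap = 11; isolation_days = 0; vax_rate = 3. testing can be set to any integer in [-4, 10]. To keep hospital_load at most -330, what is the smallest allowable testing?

testing = 6

Substituting into the R_eff equation gives R_eff = -9*testing - 19.
Substituting into the exposure equation gives exposure = 9*testing + 18.
Substituting into the hospital_load equation gives hospital_load = -36*testing - 114.
Require -36*testing - 114 ≤ -330, so testing ≥ 6.
The smallest integer in [-4, 10] satisfying this is 6.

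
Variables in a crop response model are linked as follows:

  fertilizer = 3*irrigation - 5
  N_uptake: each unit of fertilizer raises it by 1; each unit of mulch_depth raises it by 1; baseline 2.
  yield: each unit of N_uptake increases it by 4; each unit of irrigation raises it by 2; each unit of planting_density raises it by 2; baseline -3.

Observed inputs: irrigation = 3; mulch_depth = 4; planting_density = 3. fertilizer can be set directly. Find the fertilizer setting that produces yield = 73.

Intervening on fertilizer fixes its value directly, overriding its dependence on irrigation.
Substituting into the N_uptake equation gives N_uptake = fertilizer + 6.
Substituting into the yield equation gives yield = 4*fertilizer + 33.
Solve 4*fertilizer + 33 = 73: fertilizer = (73 - 33) / 4 = 10.

fertilizer = 10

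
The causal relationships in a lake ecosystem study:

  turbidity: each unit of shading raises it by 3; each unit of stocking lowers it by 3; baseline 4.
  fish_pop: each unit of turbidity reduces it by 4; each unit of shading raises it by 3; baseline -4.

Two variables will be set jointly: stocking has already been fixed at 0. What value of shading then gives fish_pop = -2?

shading = -2

With stocking held at 0:
Substituting into the turbidity equation gives turbidity = 3*shading + 4.
This gives fish_pop = -9*shading - 20.
Solve -9*shading - 20 = -2: shading = (-2 + 20) / -9 = -2.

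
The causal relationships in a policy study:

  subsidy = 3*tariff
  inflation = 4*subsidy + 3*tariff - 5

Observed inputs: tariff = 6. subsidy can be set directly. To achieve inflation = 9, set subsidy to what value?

Intervening on subsidy fixes its value directly, overriding its dependence on tariff.
Substituting into the inflation equation gives inflation = 4*subsidy + 13.
Solve 4*subsidy + 13 = 9: subsidy = (9 - 13) / 4 = -1.

subsidy = -1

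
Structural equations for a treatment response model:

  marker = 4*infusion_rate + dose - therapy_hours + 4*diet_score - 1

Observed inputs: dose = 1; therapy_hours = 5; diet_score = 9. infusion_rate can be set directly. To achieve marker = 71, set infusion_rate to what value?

Substituting into the marker equation gives marker = 4*infusion_rate + 31.
Solve 4*infusion_rate + 31 = 71: infusion_rate = (71 - 31) / 4 = 10.

infusion_rate = 10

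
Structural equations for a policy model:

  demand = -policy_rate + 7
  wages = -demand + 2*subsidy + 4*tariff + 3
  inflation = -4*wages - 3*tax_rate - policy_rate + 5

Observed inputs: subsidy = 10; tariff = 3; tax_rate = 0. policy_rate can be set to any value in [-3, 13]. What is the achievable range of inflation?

-172 to -92

Substituting into the wages equation gives wages = policy_rate + 28.
inflation becomes -5*policy_rate - 107.
Linear in policy_rate, so extremes are at the endpoints: policy_rate = -3 gives inflation = -92; policy_rate = 13 gives inflation = -172.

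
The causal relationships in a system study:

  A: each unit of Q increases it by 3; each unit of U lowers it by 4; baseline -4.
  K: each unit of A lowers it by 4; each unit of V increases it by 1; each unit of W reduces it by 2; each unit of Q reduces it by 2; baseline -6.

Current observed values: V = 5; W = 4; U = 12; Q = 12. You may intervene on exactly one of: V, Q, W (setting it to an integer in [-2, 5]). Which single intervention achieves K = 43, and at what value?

set W = -2

Intervening on V: K = V + 26. Reaching 43 requires V = 17, outside [-2, 5].
Intervening on Q: K = -14*Q + 199. Reaching 43 requires Q = 78/7, not an integer.
Intervening on W: with other inputs at their observed values, K = -2*W + 39. Solving for 43 gives W = -2, within [-2, 5].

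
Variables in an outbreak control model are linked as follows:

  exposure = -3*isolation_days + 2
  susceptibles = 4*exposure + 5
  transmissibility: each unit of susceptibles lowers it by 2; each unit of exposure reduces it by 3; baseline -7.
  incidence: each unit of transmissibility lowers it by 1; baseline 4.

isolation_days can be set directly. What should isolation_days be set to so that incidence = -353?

Substituting into the susceptibles equation gives susceptibles = -12*isolation_days + 13.
So transmissibility = 33*isolation_days - 39.
Substituting into the incidence equation gives incidence = -33*isolation_days + 43.
Solve -33*isolation_days + 43 = -353: isolation_days = (-353 - 43) / -33 = 12.

isolation_days = 12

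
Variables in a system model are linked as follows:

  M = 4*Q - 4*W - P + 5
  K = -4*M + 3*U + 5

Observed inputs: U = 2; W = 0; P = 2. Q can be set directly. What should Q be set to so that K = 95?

Q = -6

Substituting into the M equation gives M = 4*Q + 3.
This gives K = -16*Q - 1.
Solve -16*Q - 1 = 95: Q = (95 + 1) / -16 = -6.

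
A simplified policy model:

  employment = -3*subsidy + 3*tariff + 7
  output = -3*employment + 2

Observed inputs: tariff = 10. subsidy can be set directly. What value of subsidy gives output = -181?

Substituting into the employment equation gives employment = -3*subsidy + 37.
This gives output = 9*subsidy - 109.
Solve 9*subsidy - 109 = -181: subsidy = (-181 + 109) / 9 = -8.

subsidy = -8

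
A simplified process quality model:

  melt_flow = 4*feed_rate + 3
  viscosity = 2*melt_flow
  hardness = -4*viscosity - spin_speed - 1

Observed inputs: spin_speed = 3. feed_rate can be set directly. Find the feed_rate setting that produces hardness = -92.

feed_rate = 2

Substituting into the viscosity equation gives viscosity = 8*feed_rate + 6.
Substituting into the hardness equation gives hardness = -32*feed_rate - 28.
Solve -32*feed_rate - 28 = -92: feed_rate = (-92 + 28) / -32 = 2.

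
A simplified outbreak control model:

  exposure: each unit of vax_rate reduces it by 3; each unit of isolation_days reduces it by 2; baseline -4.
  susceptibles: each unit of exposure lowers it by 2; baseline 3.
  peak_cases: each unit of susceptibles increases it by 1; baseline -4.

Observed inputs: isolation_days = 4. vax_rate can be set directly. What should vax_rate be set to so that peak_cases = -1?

Substituting into the exposure equation gives exposure = -3*vax_rate - 12.
susceptibles becomes 6*vax_rate + 27.
Substituting into the peak_cases equation gives peak_cases = 6*vax_rate + 23.
Solve 6*vax_rate + 23 = -1: vax_rate = (-1 - 23) / 6 = -4.

vax_rate = -4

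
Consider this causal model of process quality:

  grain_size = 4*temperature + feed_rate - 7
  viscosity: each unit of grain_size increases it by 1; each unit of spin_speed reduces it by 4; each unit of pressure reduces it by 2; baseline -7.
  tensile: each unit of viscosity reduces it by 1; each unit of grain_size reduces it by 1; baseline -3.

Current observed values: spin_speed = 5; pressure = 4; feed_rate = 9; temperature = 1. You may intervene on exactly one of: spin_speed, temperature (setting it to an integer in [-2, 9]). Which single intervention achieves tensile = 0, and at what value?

set spin_speed = 0

Intervening on spin_speed: with other inputs at their observed values, tensile = 4*spin_speed. Solving for 0 gives spin_speed = 0, within [-2, 9].
Intervening on temperature: tensile = -8*temperature + 28. Reaching 0 requires temperature = 7/2, not an integer.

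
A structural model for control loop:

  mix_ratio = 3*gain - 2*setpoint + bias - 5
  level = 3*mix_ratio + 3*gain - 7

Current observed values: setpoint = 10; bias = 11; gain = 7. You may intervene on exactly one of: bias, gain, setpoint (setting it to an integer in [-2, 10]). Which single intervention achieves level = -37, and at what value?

set gain = 1

Intervening on bias: level = 3*bias + 2. Reaching -37 requires bias = -13, outside [-2, 10].
Intervening on gain: with other inputs at their observed values, level = 12*gain - 49. Solving for -37 gives gain = 1, within [-2, 10].
Intervening on setpoint: level = -6*setpoint + 95. Reaching -37 requires setpoint = 22, outside [-2, 10].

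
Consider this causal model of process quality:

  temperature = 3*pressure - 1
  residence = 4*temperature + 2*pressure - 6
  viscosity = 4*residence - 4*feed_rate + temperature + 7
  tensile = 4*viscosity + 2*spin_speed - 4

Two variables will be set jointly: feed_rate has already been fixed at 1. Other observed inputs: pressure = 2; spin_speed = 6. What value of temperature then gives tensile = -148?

temperature = -2

With feed_rate held at 1:
Intervening on temperature fixes its value directly, overriding its dependence on pressure.
Substituting into the residence equation gives residence = 4*temperature - 2.
Substituting into the viscosity equation gives viscosity = 17*temperature - 5.
This gives tensile = 68*temperature - 12.
Solve 68*temperature - 12 = -148: temperature = (-148 + 12) / 68 = -2.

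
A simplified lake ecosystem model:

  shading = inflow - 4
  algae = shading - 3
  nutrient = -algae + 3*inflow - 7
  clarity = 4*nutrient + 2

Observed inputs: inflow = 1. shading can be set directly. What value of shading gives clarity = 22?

shading = -6

Intervening on shading fixes its value directly, overriding its dependence on inflow.
Substituting into the nutrient equation gives nutrient = -shading - 1.
Substituting into the clarity equation gives clarity = -4*shading - 2.
Solve -4*shading - 2 = 22: shading = (22 + 2) / -4 = -6.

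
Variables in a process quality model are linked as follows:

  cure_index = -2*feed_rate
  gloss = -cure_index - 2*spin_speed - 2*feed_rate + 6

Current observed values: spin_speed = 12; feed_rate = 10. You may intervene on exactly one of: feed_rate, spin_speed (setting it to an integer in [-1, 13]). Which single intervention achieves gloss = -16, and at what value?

Intervening on feed_rate: the paths from feed_rate to gloss cancel (net effect zero), leaving gloss = -18; -16 is unreachable this way.
Intervening on spin_speed: with other inputs at their observed values, gloss = -2*spin_speed + 6. Solving for -16 gives spin_speed = 11, within [-1, 13].

set spin_speed = 11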